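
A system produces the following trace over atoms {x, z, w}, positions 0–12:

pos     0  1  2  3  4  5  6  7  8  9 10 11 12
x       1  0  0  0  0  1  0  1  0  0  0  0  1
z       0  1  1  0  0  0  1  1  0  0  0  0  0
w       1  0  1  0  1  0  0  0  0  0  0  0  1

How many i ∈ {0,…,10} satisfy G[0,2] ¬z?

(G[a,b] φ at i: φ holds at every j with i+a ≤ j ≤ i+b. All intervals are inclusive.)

4

Evaluate at each i in [0,10]:
  i=0: ✗ (fails at j=1)
  i=1: ✗ (fails at j=1)
  i=2: ✗ (fails at j=2)
  i=3: ✓ (all of [3,5])
  i=4: ✗ (fails at j=6)
  i=5: ✗ (fails at j=6)
  i=6: ✗ (fails at j=6)
  i=7: ✗ (fails at j=7)
  i=8: ✓ (all of [8,10])
  i=9: ✓ (all of [9,11])
  i=10: ✓ (all of [10,12])
Positions where it holds: {3, 8, 9, 10} → 4.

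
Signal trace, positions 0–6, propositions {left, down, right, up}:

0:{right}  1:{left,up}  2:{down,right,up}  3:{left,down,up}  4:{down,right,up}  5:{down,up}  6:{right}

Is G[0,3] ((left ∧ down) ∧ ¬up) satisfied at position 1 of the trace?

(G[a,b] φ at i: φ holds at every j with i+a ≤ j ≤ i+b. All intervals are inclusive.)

Check ((left ∧ down) ∧ ¬up) at every j in [1,4]:
  j=1: false
  j=2: false
  j=3: false
  j=4: false
Fails at j=1 → formula fails.

False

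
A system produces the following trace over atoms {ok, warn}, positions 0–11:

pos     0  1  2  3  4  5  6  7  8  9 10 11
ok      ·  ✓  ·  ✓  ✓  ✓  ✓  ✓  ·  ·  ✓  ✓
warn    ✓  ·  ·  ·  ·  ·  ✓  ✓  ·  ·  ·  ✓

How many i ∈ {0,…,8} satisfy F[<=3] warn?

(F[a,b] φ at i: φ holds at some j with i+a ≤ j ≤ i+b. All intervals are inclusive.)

Evaluate at each i in [0,8]:
  i=0: ✓ (witness j=0)
  i=1: ✗ (none in [1,4])
  i=2: ✗ (none in [2,5])
  i=3: ✓ (witness j=6)
  i=4: ✓ (witness j=6)
  i=5: ✓ (witness j=6)
  i=6: ✓ (witness j=6)
  i=7: ✓ (witness j=7)
  i=8: ✓ (witness j=11)
Positions where it holds: {0, 3, 4, 5, 6, 7, 8} → 7.

7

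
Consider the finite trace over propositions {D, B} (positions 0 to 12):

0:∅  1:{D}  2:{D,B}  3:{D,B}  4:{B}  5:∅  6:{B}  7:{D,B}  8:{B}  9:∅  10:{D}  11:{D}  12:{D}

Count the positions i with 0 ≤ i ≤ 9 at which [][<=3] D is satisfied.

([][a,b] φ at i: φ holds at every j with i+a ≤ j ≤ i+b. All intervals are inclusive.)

0

Evaluate at each i in [0,9]:
  i=0: ✗ (fails at j=0)
  i=1: ✗ (fails at j=4)
  i=2: ✗ (fails at j=4)
  i=3: ✗ (fails at j=4)
  i=4: ✗ (fails at j=4)
  i=5: ✗ (fails at j=5)
  i=6: ✗ (fails at j=6)
  i=7: ✗ (fails at j=8)
  i=8: ✗ (fails at j=8)
  i=9: ✗ (fails at j=9)
Positions where it holds: {} → 0.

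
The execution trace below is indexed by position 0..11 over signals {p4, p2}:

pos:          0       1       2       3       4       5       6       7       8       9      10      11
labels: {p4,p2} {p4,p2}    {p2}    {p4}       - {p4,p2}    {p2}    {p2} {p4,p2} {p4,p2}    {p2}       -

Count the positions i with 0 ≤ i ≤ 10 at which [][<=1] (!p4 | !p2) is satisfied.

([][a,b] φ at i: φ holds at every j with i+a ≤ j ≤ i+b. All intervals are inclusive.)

4

Evaluate at each i in [0,10]:
  i=0: ✗ (fails at j=0)
  i=1: ✗ (fails at j=1)
  i=2: ✓ (all of [2,3])
  i=3: ✓ (all of [3,4])
  i=4: ✗ (fails at j=5)
  i=5: ✗ (fails at j=5)
  i=6: ✓ (all of [6,7])
  i=7: ✗ (fails at j=8)
  i=8: ✗ (fails at j=8)
  i=9: ✗ (fails at j=9)
  i=10: ✓ (all of [10,11])
Positions where it holds: {2, 3, 6, 10} → 4.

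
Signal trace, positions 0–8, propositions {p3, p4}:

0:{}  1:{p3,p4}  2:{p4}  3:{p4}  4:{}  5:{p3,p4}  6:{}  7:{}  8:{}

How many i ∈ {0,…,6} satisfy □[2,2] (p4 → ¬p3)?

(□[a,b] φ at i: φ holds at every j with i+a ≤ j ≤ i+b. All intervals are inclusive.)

6

Evaluate at each i in [0,6]:
  i=0: ✓ (all of [2,2])
  i=1: ✓ (all of [3,3])
  i=2: ✓ (all of [4,4])
  i=3: ✗ (fails at j=5)
  i=4: ✓ (all of [6,6])
  i=5: ✓ (all of [7,7])
  i=6: ✓ (all of [8,8])
Positions where it holds: {0, 1, 2, 4, 5, 6} → 6.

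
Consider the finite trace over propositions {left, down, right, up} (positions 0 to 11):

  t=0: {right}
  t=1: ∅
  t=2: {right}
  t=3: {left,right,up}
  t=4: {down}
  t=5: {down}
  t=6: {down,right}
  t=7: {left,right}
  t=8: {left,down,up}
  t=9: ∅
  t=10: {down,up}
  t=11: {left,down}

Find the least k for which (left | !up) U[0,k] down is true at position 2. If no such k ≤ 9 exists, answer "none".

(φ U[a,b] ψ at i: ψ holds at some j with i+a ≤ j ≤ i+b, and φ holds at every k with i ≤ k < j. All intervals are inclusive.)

2

Need earliest j ≥ 2 with down, and (left | !up) at every k in [2,j-1].
  j=2: rhs fails.
  j=3: rhs fails.
  j=4: rhs holds; lhs holds on [2,3]. k = 2.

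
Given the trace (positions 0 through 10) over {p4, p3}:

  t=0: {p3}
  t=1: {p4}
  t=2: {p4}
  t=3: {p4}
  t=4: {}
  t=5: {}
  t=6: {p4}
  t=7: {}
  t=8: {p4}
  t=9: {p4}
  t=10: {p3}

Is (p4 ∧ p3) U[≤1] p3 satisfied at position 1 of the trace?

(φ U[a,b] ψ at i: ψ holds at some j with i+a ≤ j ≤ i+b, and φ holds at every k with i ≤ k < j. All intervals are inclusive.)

Need some j in [1,2] with p3, and (p4 ∧ p3) at every k in [1,j-1].
  j=1: p3 false.
  j=2: p3 false.
No j in the window works → until fails.

Does not hold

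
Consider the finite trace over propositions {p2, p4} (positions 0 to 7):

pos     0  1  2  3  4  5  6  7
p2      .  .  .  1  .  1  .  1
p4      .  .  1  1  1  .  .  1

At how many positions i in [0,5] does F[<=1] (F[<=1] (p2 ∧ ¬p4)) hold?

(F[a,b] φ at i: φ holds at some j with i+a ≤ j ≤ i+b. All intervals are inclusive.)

3

Evaluate at each i in [0,5]:
  i=0: ✗ (none in [0,1])
  i=1: ✗ (none in [1,2])
  i=2: ✗ (none in [2,3])
  i=3: ✓ (witness j=4)
  i=4: ✓ (witness j=4)
  i=5: ✓ (witness j=5)
Positions where it holds: {3, 4, 5} → 3.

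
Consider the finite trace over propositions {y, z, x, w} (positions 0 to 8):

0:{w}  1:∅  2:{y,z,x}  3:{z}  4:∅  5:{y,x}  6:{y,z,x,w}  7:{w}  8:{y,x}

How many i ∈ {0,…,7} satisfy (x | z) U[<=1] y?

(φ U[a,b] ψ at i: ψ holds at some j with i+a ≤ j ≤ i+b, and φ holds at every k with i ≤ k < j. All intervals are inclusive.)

3

Evaluate at each i in [0,7]:
  i=0: ✗ (no rhs in [0,1])
  i=1: ✗ (lhs fails at k=1 before rhs at j=2)
  i=2: ✓ (rhs at j=2)
  i=3: ✗ (no rhs in [3,4])
  i=4: ✗ (lhs fails at k=4 before rhs at j=5)
  i=5: ✓ (rhs at j=5)
  i=6: ✓ (rhs at j=6)
  i=7: ✗ (lhs fails at k=7 before rhs at j=8)
Positions where it holds: {2, 5, 6} → 3.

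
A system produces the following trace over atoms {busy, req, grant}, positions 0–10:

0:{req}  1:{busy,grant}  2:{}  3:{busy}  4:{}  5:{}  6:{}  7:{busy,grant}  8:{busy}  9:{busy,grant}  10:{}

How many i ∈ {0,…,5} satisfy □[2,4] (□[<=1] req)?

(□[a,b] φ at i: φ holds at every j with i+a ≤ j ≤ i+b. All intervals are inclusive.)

Evaluate at each i in [0,5]:
  i=0: ✗ (fails at j=2)
  i=1: ✗ (fails at j=3)
  i=2: ✗ (fails at j=4)
  i=3: ✗ (fails at j=5)
  i=4: ✗ (fails at j=6)
  i=5: ✗ (fails at j=7)
Positions where it holds: {} → 0.

0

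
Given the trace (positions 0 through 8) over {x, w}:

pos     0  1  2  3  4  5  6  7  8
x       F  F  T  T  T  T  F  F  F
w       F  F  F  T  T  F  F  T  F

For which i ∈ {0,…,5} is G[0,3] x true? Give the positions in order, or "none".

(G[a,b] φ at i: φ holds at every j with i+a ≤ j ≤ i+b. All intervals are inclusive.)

Evaluate at each i in [0,5]:
  i=0: ✗ (fails at j=0)
  i=1: ✗ (fails at j=1)
  i=2: ✓ (all of [2,5])
  i=3: ✗ (fails at j=6)
  i=4: ✗ (fails at j=6)
  i=5: ✗ (fails at j=6)

2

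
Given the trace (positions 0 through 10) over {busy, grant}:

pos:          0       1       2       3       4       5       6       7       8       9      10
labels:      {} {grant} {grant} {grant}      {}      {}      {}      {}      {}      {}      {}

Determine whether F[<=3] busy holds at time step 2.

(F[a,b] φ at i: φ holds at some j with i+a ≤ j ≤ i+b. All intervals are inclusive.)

No

Check busy at each j in [2,5]:
  j=2: false
  j=3: false
  j=4: false
  j=5: false
No position in the window satisfies it → formula fails.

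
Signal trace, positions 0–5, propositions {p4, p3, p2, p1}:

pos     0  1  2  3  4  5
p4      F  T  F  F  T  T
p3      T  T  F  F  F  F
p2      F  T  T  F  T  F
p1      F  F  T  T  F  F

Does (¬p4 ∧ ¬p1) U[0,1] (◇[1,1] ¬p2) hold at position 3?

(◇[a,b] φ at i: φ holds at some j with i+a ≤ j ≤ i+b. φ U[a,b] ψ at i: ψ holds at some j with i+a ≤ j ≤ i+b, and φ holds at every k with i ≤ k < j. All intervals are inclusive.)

False

Need some j in [3,4] with ◇[1,1] ¬p2, and (¬p4 ∧ ¬p1) at every k in [3,j-1].
  j=3: ◇[1,1] ¬p2 — fails (none in [4,4]).
  j=4: ◇[1,1] ¬p2 holds, but (¬p4 ∧ ¬p1) fails at k=3 → not this j.
No j in the window works → until fails.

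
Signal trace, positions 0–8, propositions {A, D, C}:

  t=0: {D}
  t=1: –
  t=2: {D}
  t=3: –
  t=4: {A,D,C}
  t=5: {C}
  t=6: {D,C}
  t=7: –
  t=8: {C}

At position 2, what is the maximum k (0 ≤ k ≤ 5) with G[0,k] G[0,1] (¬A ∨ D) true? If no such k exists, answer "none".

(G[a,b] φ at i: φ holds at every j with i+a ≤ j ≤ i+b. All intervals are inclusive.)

5

G[0,1] (¬A ∨ D) must hold from j=2 onward; find where it first fails.
  j=2: holds
  j=3: holds
  j=4: holds
  j=5: holds
  j=6: holds
  j=7: holds
Holds through j=7; largest k = 5.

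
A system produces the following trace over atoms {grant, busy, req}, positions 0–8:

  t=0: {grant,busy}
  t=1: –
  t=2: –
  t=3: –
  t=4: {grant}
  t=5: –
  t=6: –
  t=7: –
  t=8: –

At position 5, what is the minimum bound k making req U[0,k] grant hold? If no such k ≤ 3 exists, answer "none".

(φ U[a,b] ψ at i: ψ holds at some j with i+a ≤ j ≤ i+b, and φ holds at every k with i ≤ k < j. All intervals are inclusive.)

none

Need earliest j ≥ 5 with grant, and req at every k in [5,j-1].
  j=5: rhs fails.
  j=6: rhs fails.
  j=7: rhs fails.
  j=8: rhs fails.
No witness within the range → none.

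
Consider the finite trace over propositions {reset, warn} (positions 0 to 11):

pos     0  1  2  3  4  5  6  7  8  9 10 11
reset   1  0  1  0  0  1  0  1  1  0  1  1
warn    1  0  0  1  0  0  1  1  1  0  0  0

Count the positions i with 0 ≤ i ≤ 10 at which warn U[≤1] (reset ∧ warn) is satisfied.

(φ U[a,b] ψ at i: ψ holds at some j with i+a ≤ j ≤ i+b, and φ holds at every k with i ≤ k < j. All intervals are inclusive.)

4

Evaluate at each i in [0,10]:
  i=0: ✓ (rhs at j=0)
  i=1: ✗ (no rhs in [1,2])
  i=2: ✗ (no rhs in [2,3])
  i=3: ✗ (no rhs in [3,4])
  i=4: ✗ (no rhs in [4,5])
  i=5: ✗ (no rhs in [5,6])
  i=6: ✓ (rhs at j=7; lhs holds on [6,6])
  i=7: ✓ (rhs at j=7)
  i=8: ✓ (rhs at j=8)
  i=9: ✗ (no rhs in [9,10])
  i=10: ✗ (no rhs in [10,11])
Positions where it holds: {0, 6, 7, 8} → 4.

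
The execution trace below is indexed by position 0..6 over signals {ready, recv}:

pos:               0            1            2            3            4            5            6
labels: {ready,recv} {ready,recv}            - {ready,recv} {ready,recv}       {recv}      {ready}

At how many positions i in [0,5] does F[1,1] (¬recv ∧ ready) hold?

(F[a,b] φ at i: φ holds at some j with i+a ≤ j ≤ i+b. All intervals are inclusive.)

1

Evaluate at each i in [0,5]:
  i=0: ✗ (none in [1,1])
  i=1: ✗ (none in [2,2])
  i=2: ✗ (none in [3,3])
  i=3: ✗ (none in [4,4])
  i=4: ✗ (none in [5,5])
  i=5: ✓ (witness j=6)
Positions where it holds: {5} → 1.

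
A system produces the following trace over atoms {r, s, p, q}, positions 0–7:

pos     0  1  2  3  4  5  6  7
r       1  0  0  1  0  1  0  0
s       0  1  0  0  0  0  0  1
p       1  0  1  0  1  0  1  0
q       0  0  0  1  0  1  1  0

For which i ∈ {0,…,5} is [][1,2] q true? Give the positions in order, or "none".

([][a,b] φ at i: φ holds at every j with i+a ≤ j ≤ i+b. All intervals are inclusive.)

4

Evaluate at each i in [0,5]:
  i=0: ✗ (fails at j=1)
  i=1: ✗ (fails at j=2)
  i=2: ✗ (fails at j=4)
  i=3: ✗ (fails at j=4)
  i=4: ✓ (all of [5,6])
  i=5: ✗ (fails at j=7)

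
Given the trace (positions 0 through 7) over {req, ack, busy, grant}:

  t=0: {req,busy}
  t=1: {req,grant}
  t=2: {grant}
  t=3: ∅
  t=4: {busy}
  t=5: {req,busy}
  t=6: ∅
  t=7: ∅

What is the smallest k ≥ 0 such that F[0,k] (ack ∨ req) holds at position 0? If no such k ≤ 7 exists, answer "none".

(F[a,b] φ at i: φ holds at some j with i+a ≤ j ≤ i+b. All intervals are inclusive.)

0

Scan j = 0,1,… for (ack ∨ req):
  j=0: holds
First hit at j=0, so smallest k = 0-0 = 0.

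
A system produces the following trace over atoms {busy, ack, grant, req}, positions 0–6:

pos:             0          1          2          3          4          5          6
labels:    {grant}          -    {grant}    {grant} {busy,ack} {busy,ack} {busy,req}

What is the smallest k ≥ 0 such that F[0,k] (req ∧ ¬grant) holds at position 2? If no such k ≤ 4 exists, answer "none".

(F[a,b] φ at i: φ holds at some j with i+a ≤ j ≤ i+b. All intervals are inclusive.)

4

Scan j = 2,3,… for (req ∧ ¬grant):
  j=2: fails
  j=3: fails
  j=4: fails
  j=5: fails
  j=6: holds
First hit at j=6, so smallest k = 6-2 = 4.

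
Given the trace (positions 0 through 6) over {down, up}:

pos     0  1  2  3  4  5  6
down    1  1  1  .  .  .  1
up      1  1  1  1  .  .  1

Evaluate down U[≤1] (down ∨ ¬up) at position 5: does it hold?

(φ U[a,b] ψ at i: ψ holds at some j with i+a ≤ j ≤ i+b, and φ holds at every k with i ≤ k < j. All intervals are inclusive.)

Need some j in [5,6] with (down ∨ ¬up), and down at every k in [5,j-1].
  j=5: (down ∨ ¬up) holds; no prefix to check → satisfied.

Holds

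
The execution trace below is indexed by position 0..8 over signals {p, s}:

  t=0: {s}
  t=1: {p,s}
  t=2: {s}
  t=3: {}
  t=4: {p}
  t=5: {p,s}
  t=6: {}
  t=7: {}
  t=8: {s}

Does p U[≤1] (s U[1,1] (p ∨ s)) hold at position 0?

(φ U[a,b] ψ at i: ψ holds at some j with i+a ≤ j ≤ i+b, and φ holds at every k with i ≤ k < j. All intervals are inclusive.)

Need some j in [0,1] with (s U[1,1] (p ∨ s)), and p at every k in [0,j-1].
  j=0: (s U[1,1] (p ∨ s)) holds; no prefix to check → satisfied.

Holds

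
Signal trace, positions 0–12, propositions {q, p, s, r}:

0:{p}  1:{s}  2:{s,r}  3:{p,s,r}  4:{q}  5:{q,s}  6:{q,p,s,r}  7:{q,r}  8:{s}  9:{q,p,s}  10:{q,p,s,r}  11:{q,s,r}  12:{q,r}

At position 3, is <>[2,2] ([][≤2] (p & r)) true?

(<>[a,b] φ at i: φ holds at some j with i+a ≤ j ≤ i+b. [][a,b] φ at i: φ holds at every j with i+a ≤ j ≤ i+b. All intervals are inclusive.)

No

Check [][≤2] (p & r) at each j in [5,5]:
  j=5: fails at 5
No position in the window satisfies it → formula fails.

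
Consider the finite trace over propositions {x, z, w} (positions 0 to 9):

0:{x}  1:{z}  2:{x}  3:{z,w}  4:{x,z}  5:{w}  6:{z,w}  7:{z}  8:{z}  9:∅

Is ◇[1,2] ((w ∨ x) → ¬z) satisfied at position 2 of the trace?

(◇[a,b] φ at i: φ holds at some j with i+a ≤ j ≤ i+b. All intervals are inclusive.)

Check ((w ∨ x) → ¬z) at each j in [3,4]:
  j=3: false
  j=4: false
No position in the window satisfies it → formula fails.

No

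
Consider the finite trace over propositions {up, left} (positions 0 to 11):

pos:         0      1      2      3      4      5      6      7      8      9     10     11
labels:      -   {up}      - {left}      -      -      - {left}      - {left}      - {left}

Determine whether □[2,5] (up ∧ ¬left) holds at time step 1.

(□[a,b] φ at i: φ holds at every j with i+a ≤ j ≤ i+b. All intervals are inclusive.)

False

Check (up ∧ ¬left) at every j in [3,6]:
  j=3: false
  j=4: false
  j=5: false
  j=6: false
Fails at j=3 → formula fails.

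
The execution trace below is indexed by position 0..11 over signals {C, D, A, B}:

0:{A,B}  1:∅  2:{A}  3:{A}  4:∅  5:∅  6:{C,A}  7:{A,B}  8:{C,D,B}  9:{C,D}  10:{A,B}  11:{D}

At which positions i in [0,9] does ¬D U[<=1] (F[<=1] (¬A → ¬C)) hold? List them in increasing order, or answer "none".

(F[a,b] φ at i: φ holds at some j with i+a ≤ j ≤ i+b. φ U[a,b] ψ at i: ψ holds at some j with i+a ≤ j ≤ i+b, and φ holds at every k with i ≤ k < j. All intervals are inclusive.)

0, 1, 2, 3, 4, 5, 6, 7, 9

Evaluate at each i in [0,9]:
  i=0: ✓ (rhs at j=0)
  i=1: ✓ (rhs at j=1)
  i=2: ✓ (rhs at j=2)
  i=3: ✓ (rhs at j=3)
  i=4: ✓ (rhs at j=4)
  i=5: ✓ (rhs at j=5)
  i=6: ✓ (rhs at j=6)
  i=7: ✓ (rhs at j=7)
  i=8: ✗ (lhs fails at k=8 before rhs at j=9)
  i=9: ✓ (rhs at j=9)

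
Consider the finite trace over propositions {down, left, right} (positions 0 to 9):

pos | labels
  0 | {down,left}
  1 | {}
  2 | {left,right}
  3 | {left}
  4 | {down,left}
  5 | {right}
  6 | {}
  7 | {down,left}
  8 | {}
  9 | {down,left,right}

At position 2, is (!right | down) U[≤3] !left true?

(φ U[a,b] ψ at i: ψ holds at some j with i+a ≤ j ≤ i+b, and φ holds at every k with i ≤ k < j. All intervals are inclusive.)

Need some j in [2,5] with !left, and (!right | down) at every k in [2,j-1].
  j=2: !left false.
  j=3: !left false.
  j=4: !left false.
  j=5: !left holds, but (!right | down) fails at k=2 → not this j.
No j in the window works → until fails.

False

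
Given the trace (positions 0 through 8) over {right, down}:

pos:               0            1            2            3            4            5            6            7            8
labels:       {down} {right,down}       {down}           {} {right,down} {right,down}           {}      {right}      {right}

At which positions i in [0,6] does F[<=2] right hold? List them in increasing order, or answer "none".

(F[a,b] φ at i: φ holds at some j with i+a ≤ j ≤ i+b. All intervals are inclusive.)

Evaluate at each i in [0,6]:
  i=0: ✓ (witness j=1)
  i=1: ✓ (witness j=1)
  i=2: ✓ (witness j=4)
  i=3: ✓ (witness j=4)
  i=4: ✓ (witness j=4)
  i=5: ✓ (witness j=5)
  i=6: ✓ (witness j=7)

0, 1, 2, 3, 4, 5, 6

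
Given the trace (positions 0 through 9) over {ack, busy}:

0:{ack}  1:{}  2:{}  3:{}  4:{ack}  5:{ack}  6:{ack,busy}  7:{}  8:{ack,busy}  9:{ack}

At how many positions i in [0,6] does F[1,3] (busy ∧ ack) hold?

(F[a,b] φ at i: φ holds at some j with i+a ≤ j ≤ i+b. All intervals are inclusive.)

4

Evaluate at each i in [0,6]:
  i=0: ✗ (none in [1,3])
  i=1: ✗ (none in [2,4])
  i=2: ✗ (none in [3,5])
  i=3: ✓ (witness j=6)
  i=4: ✓ (witness j=6)
  i=5: ✓ (witness j=6)
  i=6: ✓ (witness j=8)
Positions where it holds: {3, 4, 5, 6} → 4.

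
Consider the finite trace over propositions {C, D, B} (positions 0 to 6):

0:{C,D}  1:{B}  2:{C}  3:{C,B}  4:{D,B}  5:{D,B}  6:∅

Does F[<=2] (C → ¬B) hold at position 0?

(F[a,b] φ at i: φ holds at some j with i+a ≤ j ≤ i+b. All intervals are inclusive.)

True

Check (C → ¬B) at each j in [0,2]:
  j=0: true
  j=1: true
  j=2: true
Found at j=0 → formula holds.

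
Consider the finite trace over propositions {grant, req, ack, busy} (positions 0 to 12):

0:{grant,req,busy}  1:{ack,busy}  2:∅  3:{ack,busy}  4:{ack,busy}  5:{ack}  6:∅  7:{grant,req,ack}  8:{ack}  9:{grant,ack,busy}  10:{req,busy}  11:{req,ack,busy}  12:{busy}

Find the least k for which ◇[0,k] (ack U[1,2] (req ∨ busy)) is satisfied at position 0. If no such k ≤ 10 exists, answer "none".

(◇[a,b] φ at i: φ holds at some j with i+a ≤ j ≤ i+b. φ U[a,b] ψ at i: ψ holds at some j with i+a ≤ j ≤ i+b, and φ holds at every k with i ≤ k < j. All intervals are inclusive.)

3

Scan j = 0,1,… for (ack U[1,2] (req ∨ busy)):
  j=0: fails
  j=1: fails
  j=2: fails
  j=3: holds
First hit at j=3, so smallest k = 3-0 = 3.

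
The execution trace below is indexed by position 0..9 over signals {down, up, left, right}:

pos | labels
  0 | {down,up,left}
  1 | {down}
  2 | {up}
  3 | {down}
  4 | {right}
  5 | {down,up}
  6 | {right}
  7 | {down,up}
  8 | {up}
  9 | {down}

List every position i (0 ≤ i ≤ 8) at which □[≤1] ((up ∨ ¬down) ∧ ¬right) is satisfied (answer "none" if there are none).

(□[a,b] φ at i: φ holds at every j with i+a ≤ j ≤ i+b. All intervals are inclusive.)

Evaluate at each i in [0,8]:
  i=0: ✗ (fails at j=1)
  i=1: ✗ (fails at j=1)
  i=2: ✗ (fails at j=3)
  i=3: ✗ (fails at j=3)
  i=4: ✗ (fails at j=4)
  i=5: ✗ (fails at j=6)
  i=6: ✗ (fails at j=6)
  i=7: ✓ (all of [7,8])
  i=8: ✗ (fails at j=9)

7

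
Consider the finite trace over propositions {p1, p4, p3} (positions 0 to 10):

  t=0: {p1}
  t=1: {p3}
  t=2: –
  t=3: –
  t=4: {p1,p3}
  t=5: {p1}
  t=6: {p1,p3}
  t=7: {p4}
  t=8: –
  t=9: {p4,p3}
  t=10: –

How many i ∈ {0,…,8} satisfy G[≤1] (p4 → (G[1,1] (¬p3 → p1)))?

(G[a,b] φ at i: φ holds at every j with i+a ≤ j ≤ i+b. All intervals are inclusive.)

Evaluate at each i in [0,8]:
  i=0: ✓ (all of [0,1])
  i=1: ✓ (all of [1,2])
  i=2: ✓ (all of [2,3])
  i=3: ✓ (all of [3,4])
  i=4: ✓ (all of [4,5])
  i=5: ✓ (all of [5,6])
  i=6: ✗ (fails at j=7)
  i=7: ✗ (fails at j=7)
  i=8: ✗ (fails at j=9)
Positions where it holds: {0, 1, 2, 3, 4, 5} → 6.

6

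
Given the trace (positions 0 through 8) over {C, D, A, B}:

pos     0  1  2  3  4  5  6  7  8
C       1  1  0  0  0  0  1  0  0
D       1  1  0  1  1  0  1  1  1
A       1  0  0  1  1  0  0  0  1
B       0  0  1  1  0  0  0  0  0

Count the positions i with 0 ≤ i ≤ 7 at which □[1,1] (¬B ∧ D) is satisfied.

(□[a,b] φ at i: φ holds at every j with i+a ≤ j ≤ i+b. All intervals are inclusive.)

5

Evaluate at each i in [0,7]:
  i=0: ✓ (all of [1,1])
  i=1: ✗ (fails at j=2)
  i=2: ✗ (fails at j=3)
  i=3: ✓ (all of [4,4])
  i=4: ✗ (fails at j=5)
  i=5: ✓ (all of [6,6])
  i=6: ✓ (all of [7,7])
  i=7: ✓ (all of [8,8])
Positions where it holds: {0, 3, 5, 6, 7} → 5.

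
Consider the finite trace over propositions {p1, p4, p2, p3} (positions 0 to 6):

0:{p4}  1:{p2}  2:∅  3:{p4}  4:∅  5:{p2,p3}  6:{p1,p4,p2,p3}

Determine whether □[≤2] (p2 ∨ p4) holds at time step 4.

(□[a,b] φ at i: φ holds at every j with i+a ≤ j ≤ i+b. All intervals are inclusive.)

Check (p2 ∨ p4) at every j in [4,6]:
  j=4: false
  j=5: true
  j=6: true
Fails at j=4 → formula fails.

No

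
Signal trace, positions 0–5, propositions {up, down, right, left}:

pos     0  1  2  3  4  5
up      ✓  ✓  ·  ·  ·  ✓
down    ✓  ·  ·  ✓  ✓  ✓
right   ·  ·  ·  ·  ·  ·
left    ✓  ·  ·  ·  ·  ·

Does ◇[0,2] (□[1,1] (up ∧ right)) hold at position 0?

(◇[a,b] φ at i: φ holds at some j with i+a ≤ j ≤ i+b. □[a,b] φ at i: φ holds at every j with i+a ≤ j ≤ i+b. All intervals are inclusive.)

Does not hold

Check □[1,1] (up ∧ right) at each j in [0,2]:
  j=0: fails at 1
  j=1: fails at 2
  j=2: fails at 3
No position in the window satisfies it → formula fails.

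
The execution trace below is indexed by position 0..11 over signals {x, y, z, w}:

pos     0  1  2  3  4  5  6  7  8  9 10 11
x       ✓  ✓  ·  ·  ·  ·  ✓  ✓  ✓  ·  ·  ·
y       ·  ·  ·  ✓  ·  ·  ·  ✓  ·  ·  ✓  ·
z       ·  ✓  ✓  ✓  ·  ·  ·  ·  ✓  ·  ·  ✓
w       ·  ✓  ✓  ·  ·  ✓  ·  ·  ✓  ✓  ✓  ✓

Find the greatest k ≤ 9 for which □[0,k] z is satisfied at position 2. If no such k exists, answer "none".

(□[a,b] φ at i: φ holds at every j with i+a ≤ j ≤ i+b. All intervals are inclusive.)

1

z must hold from j=2 onward; find where it first fails.
  j=2: holds
  j=3: holds
  j=4: fails
Holds on [2,3], so largest k = 1.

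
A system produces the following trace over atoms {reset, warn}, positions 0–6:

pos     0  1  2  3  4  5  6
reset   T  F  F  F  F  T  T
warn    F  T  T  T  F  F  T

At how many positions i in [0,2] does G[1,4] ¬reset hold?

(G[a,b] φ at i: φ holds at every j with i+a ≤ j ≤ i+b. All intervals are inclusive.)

Evaluate at each i in [0,2]:
  i=0: ✓ (all of [1,4])
  i=1: ✗ (fails at j=5)
  i=2: ✗ (fails at j=5)
Positions where it holds: {0} → 1.

1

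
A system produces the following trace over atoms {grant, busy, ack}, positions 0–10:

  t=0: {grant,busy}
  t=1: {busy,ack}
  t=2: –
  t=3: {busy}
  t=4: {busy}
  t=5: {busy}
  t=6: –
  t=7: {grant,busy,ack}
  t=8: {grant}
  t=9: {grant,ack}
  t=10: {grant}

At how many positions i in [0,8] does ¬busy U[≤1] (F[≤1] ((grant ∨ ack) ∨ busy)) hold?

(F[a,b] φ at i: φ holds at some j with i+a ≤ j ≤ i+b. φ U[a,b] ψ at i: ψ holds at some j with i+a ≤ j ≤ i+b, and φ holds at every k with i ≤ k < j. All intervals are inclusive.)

Evaluate at each i in [0,8]:
  i=0: ✓ (rhs at j=0)
  i=1: ✓ (rhs at j=1)
  i=2: ✓ (rhs at j=2)
  i=3: ✓ (rhs at j=3)
  i=4: ✓ (rhs at j=4)
  i=5: ✓ (rhs at j=5)
  i=6: ✓ (rhs at j=6)
  i=7: ✓ (rhs at j=7)
  i=8: ✓ (rhs at j=8)
Positions where it holds: {0, 1, 2, 3, 4, 5, 6, 7, 8} → 9.

9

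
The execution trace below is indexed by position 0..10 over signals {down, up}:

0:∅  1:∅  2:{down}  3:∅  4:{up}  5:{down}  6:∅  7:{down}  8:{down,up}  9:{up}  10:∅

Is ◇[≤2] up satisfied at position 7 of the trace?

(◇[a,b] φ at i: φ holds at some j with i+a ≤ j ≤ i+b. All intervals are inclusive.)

True

Check up at each j in [7,9]:
  j=7: false
  j=8: true
  j=9: true
Found at j=8 → formula holds.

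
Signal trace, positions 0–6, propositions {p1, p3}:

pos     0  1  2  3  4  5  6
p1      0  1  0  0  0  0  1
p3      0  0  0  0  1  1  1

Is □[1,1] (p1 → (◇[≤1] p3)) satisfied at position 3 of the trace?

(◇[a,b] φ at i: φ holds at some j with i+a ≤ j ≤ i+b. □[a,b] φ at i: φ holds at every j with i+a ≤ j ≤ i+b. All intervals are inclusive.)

True

Check (p1 → (◇[≤1] p3)) at every j in [4,4]:
  j=4: antecedent false → ✓
All positions satisfy it → formula holds.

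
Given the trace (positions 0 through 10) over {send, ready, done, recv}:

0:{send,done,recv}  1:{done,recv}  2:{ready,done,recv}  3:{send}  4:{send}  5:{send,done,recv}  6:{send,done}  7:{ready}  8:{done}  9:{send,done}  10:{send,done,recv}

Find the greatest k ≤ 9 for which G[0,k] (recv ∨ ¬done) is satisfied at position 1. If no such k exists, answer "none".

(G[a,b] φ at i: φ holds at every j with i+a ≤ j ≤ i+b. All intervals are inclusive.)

4

(recv ∨ ¬done) must hold from j=1 onward; find where it first fails.
  j=1: holds
  j=2: holds
  j=3: holds
  j=4: holds
  j=5: holds
  j=6: fails
Holds on [1,5], so largest k = 4.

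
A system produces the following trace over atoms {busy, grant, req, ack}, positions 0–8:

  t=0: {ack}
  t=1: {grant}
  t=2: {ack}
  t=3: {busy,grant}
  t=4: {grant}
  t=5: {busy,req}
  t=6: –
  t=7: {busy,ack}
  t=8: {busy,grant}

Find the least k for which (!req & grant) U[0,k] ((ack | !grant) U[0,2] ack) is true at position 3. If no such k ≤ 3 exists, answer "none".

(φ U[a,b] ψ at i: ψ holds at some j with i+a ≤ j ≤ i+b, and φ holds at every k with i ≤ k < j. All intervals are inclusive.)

Need earliest j ≥ 3 with ((ack | !grant) U[0,2] ack), and (!req & grant) at every k in [3,j-1].
  j=3: rhs fails.
  j=4: rhs fails.
  j=5: rhs holds; lhs holds on [3,4]. k = 2.

2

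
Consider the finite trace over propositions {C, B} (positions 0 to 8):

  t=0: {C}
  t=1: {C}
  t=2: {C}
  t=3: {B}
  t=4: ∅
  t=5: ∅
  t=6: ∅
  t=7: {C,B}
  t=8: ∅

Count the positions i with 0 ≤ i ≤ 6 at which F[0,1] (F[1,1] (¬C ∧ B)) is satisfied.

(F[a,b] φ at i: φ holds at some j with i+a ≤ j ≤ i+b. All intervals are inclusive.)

Evaluate at each i in [0,6]:
  i=0: ✗ (none in [0,1])
  i=1: ✓ (witness j=2)
  i=2: ✓ (witness j=2)
  i=3: ✗ (none in [3,4])
  i=4: ✗ (none in [4,5])
  i=5: ✗ (none in [5,6])
  i=6: ✗ (none in [6,7])
Positions where it holds: {1, 2} → 2.

2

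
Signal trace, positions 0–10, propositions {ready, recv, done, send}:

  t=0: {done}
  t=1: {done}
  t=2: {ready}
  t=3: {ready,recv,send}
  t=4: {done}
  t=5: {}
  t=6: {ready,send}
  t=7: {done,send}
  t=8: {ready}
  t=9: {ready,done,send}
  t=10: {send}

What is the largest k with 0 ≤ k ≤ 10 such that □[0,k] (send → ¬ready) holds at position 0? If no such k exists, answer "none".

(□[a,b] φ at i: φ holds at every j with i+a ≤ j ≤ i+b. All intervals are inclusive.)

2

(send → ¬ready) must hold from j=0 onward; find where it first fails.
  j=0: holds
  j=1: holds
  j=2: holds
  j=3: fails
Holds on [0,2], so largest k = 2.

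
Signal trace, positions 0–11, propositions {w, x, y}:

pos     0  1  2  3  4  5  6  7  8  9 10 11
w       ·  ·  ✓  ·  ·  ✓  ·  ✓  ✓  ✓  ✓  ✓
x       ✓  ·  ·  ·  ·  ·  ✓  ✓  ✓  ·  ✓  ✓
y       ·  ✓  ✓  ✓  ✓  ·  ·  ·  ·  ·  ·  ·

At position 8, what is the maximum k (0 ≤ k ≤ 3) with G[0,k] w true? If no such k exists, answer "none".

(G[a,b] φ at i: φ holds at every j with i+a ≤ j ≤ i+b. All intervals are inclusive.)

w must hold from j=8 onward; find where it first fails.
  j=8: holds
  j=9: holds
  j=10: holds
  j=11: holds
Holds through j=11; largest k = 3.

3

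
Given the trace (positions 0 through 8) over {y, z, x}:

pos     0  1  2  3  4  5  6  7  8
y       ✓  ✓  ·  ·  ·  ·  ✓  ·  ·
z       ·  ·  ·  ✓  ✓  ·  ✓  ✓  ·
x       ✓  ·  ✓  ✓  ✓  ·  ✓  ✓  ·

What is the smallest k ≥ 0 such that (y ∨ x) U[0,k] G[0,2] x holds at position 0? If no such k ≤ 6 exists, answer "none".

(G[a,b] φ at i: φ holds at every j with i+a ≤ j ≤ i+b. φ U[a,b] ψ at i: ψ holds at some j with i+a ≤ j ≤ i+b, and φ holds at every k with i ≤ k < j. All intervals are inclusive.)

2

Need earliest j ≥ 0 with G[0,2] x, and (y ∨ x) at every k in [0,j-1].
  j=0: rhs fails.
  j=1: rhs fails.
  j=2: rhs holds; lhs holds on [0,1]. k = 2.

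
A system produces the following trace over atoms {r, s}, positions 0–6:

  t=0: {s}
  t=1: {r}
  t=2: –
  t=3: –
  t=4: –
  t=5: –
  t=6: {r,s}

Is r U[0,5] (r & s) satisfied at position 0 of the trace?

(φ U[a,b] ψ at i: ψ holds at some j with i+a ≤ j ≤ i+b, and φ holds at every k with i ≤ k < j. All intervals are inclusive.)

False

Need some j in [0,5] with (r & s), and r at every k in [0,j-1].
  j=0: (r & s) false.
  j=1: (r & s) false.
  j=2: (r & s) false.
  j=3: (r & s) false.
  j=4: (r & s) false.
  j=5: (r & s) false.
No j in the window works → until fails.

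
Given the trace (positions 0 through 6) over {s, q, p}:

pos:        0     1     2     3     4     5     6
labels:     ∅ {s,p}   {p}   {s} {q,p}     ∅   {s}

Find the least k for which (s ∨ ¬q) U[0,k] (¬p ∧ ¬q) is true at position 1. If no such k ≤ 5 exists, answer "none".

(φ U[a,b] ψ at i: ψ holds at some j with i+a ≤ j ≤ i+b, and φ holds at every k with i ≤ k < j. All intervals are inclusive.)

2

Need earliest j ≥ 1 with (¬p ∧ ¬q), and (s ∨ ¬q) at every k in [1,j-1].
  j=1: rhs fails.
  j=2: rhs fails.
  j=3: rhs holds; lhs holds on [1,2]. k = 2.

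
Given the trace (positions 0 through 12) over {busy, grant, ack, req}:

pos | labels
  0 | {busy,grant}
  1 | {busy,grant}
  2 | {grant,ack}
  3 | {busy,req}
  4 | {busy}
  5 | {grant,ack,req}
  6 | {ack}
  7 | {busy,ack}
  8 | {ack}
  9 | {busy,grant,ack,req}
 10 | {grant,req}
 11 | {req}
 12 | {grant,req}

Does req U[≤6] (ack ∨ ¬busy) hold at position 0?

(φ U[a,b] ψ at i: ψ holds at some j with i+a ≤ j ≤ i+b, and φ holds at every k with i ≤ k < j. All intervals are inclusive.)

Need some j in [0,6] with (ack ∨ ¬busy), and req at every k in [0,j-1].
  j=0: (ack ∨ ¬busy) false.
  j=1: (ack ∨ ¬busy) false.
  j=2: (ack ∨ ¬busy) holds, but req fails at k=0 → not this j.
  j=3: (ack ∨ ¬busy) false.
  j=4: (ack ∨ ¬busy) false.
  j=5: (ack ∨ ¬busy) holds, but req fails at k=0 → not this j.
  j=6: (ack ∨ ¬busy) holds, but req fails at k=0 → not this j.
No j in the window works → until fails.

No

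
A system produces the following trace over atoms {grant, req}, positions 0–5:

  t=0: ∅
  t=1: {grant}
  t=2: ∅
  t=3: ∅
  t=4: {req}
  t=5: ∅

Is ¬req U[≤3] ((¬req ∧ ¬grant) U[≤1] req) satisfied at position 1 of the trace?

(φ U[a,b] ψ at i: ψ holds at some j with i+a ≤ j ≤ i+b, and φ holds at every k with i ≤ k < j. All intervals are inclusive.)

True

Need some j in [1,4] with ((¬req ∧ ¬grant) U[≤1] req), and ¬req at every k in [1,j-1].
  j=1: ((¬req ∧ ¬grant) U[≤1] req) — fails.
  j=2: ((¬req ∧ ¬grant) U[≤1] req) — fails.
  j=3: ((¬req ∧ ¬grant) U[≤1] req) holds; ¬req holds at every k in [1,2] → satisfied.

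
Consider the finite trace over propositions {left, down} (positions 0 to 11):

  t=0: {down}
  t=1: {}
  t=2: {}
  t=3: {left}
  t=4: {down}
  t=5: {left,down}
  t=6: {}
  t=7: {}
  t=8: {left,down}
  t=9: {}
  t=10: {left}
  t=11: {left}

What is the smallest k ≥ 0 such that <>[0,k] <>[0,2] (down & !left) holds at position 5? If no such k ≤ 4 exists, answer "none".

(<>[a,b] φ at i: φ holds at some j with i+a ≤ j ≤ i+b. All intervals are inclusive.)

Scan j = 5,6,… for <>[0,2] (down & !left):
  j=5: fails
  j=6: fails
  j=7: fails
  j=8: fails
  j=9: fails
No j in [5,9] satisfies it → none.

none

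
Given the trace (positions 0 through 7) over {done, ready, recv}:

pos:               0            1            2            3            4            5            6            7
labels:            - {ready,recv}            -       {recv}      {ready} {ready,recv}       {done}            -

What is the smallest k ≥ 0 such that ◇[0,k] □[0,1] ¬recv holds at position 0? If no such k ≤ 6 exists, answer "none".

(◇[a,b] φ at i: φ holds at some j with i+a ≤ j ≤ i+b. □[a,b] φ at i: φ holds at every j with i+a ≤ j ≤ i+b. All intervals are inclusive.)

6

Scan j = 0,1,… for □[0,1] ¬recv:
  j=0: fails
  j=1: fails
  j=2: fails
  j=3: fails
  j=4: fails
  j=5: fails
  j=6: holds
First hit at j=6, so smallest k = 6-0 = 6.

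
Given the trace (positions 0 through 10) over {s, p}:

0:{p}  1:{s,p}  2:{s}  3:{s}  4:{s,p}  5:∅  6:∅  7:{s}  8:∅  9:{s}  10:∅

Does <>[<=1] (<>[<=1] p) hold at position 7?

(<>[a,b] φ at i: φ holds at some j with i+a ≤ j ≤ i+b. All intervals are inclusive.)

False

Check <>[<=1] p at each j in [7,8]:
  j=7: fails (none in [7,8])
  j=8: fails (none in [8,9])
No position in the window satisfies it → formula fails.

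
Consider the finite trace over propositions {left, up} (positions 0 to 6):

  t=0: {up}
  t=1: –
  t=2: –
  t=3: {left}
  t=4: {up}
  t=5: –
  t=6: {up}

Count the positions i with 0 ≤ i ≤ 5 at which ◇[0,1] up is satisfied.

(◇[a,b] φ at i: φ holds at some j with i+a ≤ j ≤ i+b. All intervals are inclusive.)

4

Evaluate at each i in [0,5]:
  i=0: ✓ (witness j=0)
  i=1: ✗ (none in [1,2])
  i=2: ✗ (none in [2,3])
  i=3: ✓ (witness j=4)
  i=4: ✓ (witness j=4)
  i=5: ✓ (witness j=6)
Positions where it holds: {0, 3, 4, 5} → 4.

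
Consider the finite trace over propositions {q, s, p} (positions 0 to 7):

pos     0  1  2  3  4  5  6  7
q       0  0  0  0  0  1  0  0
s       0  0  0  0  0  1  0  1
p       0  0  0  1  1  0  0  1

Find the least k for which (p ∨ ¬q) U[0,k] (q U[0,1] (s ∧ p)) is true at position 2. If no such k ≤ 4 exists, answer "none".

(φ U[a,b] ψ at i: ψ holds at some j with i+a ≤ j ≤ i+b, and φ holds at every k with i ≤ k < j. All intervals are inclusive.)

none

Need earliest j ≥ 2 with (q U[0,1] (s ∧ p)), and (p ∨ ¬q) at every k in [2,j-1].
  j=2: rhs fails.
  j=3: rhs fails.
  j=4: rhs fails.
  j=5: rhs fails.
  j=6: rhs fails.
No witness within the range → none.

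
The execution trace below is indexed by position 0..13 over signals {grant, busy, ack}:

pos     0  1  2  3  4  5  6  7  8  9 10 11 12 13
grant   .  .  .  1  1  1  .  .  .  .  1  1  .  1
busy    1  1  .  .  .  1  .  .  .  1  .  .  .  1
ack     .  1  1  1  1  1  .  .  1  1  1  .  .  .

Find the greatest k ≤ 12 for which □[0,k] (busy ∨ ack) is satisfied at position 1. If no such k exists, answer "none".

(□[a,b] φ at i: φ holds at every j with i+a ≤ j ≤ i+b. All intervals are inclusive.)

4

(busy ∨ ack) must hold from j=1 onward; find where it first fails.
  j=1: holds
  j=2: holds
  j=3: holds
  j=4: holds
  j=5: holds
  j=6: fails
Holds on [1,5], so largest k = 4.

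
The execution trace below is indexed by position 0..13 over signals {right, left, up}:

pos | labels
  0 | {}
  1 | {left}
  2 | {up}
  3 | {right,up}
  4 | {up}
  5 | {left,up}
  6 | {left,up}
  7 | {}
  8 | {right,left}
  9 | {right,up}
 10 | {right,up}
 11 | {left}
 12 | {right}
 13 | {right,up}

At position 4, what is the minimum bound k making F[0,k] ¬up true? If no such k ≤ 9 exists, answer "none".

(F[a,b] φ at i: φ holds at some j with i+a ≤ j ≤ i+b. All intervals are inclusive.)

Scan j = 4,5,… for ¬up:
  j=4: fails
  j=5: fails
  j=6: fails
  j=7: holds
First hit at j=7, so smallest k = 7-4 = 3.

3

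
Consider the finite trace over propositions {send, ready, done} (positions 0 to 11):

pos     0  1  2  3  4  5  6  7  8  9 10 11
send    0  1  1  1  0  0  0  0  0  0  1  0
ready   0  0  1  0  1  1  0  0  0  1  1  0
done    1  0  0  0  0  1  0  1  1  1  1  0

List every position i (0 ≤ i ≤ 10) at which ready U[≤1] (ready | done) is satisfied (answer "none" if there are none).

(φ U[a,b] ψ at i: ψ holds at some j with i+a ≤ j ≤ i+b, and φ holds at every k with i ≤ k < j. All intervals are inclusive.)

Evaluate at each i in [0,10]:
  i=0: ✓ (rhs at j=0)
  i=1: ✗ (lhs fails at k=1 before rhs at j=2)
  i=2: ✓ (rhs at j=2)
  i=3: ✗ (lhs fails at k=3 before rhs at j=4)
  i=4: ✓ (rhs at j=4)
  i=5: ✓ (rhs at j=5)
  i=6: ✗ (lhs fails at k=6 before rhs at j=7)
  i=7: ✓ (rhs at j=7)
  i=8: ✓ (rhs at j=8)
  i=9: ✓ (rhs at j=9)
  i=10: ✓ (rhs at j=10)

0, 2, 4, 5, 7, 8, 9, 10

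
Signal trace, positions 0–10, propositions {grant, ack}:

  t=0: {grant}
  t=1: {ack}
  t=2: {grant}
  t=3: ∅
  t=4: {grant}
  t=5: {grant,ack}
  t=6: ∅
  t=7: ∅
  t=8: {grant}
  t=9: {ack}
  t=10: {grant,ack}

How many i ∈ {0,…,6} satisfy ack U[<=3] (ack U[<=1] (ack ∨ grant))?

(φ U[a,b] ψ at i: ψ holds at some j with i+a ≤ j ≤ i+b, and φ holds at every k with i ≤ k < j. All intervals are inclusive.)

Evaluate at each i in [0,6]:
  i=0: ✓ (rhs at j=0)
  i=1: ✓ (rhs at j=1)
  i=2: ✓ (rhs at j=2)
  i=3: ✗ (lhs fails at k=3 before rhs at j=4)
  i=4: ✓ (rhs at j=4)
  i=5: ✓ (rhs at j=5)
  i=6: ✗ (lhs fails at k=6 before rhs at j=8)
Positions where it holds: {0, 1, 2, 4, 5} → 5.

5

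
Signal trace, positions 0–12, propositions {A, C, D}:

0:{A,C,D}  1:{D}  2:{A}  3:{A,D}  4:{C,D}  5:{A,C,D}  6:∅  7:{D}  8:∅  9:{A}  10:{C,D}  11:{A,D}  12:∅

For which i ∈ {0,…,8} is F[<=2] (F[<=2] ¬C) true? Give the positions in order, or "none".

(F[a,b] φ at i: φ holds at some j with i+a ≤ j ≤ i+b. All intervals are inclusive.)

0, 1, 2, 3, 4, 5, 6, 7, 8

Evaluate at each i in [0,8]:
  i=0: ✓ (witness j=0)
  i=1: ✓ (witness j=1)
  i=2: ✓ (witness j=2)
  i=3: ✓ (witness j=3)
  i=4: ✓ (witness j=4)
  i=5: ✓ (witness j=5)
  i=6: ✓ (witness j=6)
  i=7: ✓ (witness j=7)
  i=8: ✓ (witness j=8)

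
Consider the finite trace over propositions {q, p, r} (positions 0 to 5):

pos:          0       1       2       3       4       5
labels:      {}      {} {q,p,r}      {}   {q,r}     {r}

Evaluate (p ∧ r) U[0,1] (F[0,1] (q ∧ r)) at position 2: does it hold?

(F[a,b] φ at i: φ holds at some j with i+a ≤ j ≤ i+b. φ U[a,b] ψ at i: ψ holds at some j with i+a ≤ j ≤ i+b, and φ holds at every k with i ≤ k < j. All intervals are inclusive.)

Need some j in [2,3] with F[0,1] (q ∧ r), and (p ∧ r) at every k in [2,j-1].
  j=2: F[0,1] (q ∧ r) holds; no prefix to check → satisfied.

True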